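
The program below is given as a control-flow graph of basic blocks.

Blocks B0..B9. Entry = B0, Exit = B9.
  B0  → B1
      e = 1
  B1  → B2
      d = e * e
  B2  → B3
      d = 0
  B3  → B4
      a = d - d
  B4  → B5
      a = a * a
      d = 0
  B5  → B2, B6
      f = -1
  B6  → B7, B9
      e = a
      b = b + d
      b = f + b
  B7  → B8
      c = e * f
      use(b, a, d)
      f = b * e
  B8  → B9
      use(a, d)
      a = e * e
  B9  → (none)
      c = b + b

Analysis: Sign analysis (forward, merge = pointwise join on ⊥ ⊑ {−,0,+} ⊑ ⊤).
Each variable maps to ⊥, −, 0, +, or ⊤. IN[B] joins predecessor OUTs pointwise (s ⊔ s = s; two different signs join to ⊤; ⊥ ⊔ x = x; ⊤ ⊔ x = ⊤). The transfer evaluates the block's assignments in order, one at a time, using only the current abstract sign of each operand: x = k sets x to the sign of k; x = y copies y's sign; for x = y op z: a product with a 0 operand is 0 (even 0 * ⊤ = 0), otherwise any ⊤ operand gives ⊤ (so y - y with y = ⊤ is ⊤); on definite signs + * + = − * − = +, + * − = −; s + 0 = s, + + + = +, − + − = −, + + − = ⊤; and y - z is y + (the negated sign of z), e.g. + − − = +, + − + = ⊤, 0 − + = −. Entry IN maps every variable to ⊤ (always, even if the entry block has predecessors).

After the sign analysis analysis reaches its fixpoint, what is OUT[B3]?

Answer: {a: 0, b: ⊤, c: ⊤, d: 0, e: +, f: ⊤}

Trace:
Per-block solution:
  B0:  IN=(all ⊤)  OUT={e:+; rest ⊤}
  B1:  IN={e:+; rest ⊤}  OUT={d:+, e:+; rest ⊤}
  B2:  IN={e:+; rest ⊤}  OUT={d:0, e:+; rest ⊤}
  B3:  IN={d:0, e:+; rest ⊤}  OUT={a:0, d:0, e:+; rest ⊤}
  B4:  IN={a:0, d:0, e:+; rest ⊤}  OUT={a:0, d:0, e:+; rest ⊤}
  B5:  IN={a:0, d:0, e:+; rest ⊤}  OUT={a:0, d:0, e:+, f:-; rest ⊤}
  B6:  IN={a:0, d:0, e:+, f:-; rest ⊤}  OUT={a:0, d:0, e:0, f:-; rest ⊤}
  B7:  IN={a:0, d:0, e:0, f:-; rest ⊤}  OUT={a:0, c:0, d:0, e:0, f:0; rest ⊤}
  B8:  IN={a:0, c:0, d:0, e:0, f:0; rest ⊤}  OUT={a:0, c:0, d:0, e:0, f:0; rest ⊤}
  B9:  IN={a:0, d:0, e:0; rest ⊤}  OUT={a:0, d:0, e:0; rest ⊤}

Merge at B3: IN[B3] = OUT[B2] = {a: ⊤, b: ⊤, c: ⊤, d: 0, e: +, f: ⊤}
Applying B3's transfer function to that IN value gives OUT[B3] (row B3 above).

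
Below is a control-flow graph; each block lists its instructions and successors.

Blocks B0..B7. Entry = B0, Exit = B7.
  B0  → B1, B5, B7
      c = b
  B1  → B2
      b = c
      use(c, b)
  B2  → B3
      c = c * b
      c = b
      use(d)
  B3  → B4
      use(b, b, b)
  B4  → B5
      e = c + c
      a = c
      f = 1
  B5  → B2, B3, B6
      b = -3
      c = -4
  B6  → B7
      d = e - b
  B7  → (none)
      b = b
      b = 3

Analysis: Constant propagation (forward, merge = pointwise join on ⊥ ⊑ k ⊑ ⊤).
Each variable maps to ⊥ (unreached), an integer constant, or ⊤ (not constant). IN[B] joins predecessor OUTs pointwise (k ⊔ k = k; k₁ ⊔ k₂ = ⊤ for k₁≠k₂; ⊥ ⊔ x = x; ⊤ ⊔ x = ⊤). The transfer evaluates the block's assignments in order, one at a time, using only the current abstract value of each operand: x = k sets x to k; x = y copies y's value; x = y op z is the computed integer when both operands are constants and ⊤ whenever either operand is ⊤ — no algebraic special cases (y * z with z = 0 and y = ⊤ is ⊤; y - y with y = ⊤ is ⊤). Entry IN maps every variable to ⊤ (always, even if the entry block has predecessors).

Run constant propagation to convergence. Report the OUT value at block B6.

Answer: {a: ⊤, b: -3, c: -4, d: ⊤, e: ⊤, f: ⊤}

Trace:
Per-block solution:
  B0:   IN=(all ⊤)   OUT=(all ⊤)
  B1:   IN=(all ⊤)   OUT=(all ⊤)
  B2:   IN=(all ⊤)   OUT=(all ⊤)
  B3:   IN=(all ⊤)   OUT=(all ⊤)
  B4:   IN=(all ⊤)   OUT={f:1; rest ⊤}
  B5:   IN=(all ⊤)   OUT={b:-3, c:-4; rest ⊤}
  B6:   IN={b:-3, c:-4; rest ⊤}   OUT={b:-3, c:-4; rest ⊤}
  B7:   IN=(all ⊤)   OUT={b:3; rest ⊤}

Merge at B6: IN[B6] = OUT[B5] = {a: ⊤, b: -3, c: -4, d: ⊤, e: ⊤, f: ⊤}
Applying B6's transfer function to that IN value gives OUT[B6] (row B6 above).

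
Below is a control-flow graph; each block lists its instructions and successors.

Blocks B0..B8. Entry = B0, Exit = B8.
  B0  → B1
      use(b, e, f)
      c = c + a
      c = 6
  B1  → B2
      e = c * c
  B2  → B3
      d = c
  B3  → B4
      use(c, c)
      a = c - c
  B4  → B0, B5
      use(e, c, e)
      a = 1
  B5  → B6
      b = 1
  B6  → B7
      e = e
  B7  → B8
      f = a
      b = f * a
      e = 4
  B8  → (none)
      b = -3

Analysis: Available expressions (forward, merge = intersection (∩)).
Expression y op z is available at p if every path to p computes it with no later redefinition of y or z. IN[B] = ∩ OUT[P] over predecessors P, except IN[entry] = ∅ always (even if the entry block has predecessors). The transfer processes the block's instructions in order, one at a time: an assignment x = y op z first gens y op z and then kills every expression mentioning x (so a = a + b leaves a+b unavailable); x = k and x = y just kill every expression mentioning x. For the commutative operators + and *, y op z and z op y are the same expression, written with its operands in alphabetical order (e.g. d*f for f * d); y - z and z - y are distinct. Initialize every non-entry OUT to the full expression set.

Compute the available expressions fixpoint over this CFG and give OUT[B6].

Answer: {c*c, c-c}

Working:
Fixpoint table:
  B0:   IN={}   OUT={}
  B1:   IN={}   OUT={c*c}
  B2:   IN={c*c}   OUT={c*c}
  B3:   IN={c*c}   OUT={c*c, c-c}
  B4:   IN={c*c, c-c}   OUT={c*c, c-c}
  B5:   IN={c*c, c-c}   OUT={c*c, c-c}
  B6:   IN={c*c, c-c}   OUT={c*c, c-c}
  B7:   IN={c*c, c-c}   OUT={a*f, c*c, c-c}
  B8:   IN={a*f, c*c, c-c}   OUT={a*f, c*c, c-c}

Merge at B6: IN[B6] = OUT[B5] = {c*c, c-c}
Applying B6's transfer function to that IN value gives OUT[B6] (row B6 above).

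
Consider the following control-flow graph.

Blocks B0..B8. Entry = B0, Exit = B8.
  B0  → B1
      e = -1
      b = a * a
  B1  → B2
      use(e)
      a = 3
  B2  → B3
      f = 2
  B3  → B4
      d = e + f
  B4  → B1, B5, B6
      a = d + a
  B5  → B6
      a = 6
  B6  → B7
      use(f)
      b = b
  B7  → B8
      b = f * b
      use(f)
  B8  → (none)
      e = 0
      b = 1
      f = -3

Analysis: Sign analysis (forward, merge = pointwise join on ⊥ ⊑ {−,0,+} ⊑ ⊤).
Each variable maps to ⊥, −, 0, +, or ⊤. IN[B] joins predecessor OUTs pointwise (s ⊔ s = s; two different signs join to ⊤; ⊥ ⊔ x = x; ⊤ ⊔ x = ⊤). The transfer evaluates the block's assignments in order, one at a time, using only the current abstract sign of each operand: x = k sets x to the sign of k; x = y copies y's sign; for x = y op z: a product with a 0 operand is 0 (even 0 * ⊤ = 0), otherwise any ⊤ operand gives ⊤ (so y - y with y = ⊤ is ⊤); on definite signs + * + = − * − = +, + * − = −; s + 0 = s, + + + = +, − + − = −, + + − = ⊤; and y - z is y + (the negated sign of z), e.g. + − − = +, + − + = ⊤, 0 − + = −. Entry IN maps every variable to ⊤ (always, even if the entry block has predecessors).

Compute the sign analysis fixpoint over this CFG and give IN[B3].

Answer: {a: +, b: ⊤, c: ⊤, d: ⊤, e: -, f: +}

Derivation:
Converged values:
  B0:   IN=(all ⊤)   OUT={e:-; rest ⊤}
  B1:   IN={e:-; rest ⊤}   OUT={a:+, e:-; rest ⊤}
  B2:   IN={a:+, e:-; rest ⊤}   OUT={a:+, e:-, f:+; rest ⊤}
  B3:   IN={a:+, e:-, f:+; rest ⊤}   OUT={a:+, e:-, f:+; rest ⊤}
  B4:   IN={a:+, e:-, f:+; rest ⊤}   OUT={e:-, f:+; rest ⊤}
  B5:   IN={e:-, f:+; rest ⊤}   OUT={a:+, e:-, f:+; rest ⊤}
  B6:   IN={e:-, f:+; rest ⊤}   OUT={e:-, f:+; rest ⊤}
  B7:   IN={e:-, f:+; rest ⊤}   OUT={e:-, f:+; rest ⊤}
  B8:   IN={e:-, f:+; rest ⊤}   OUT={b:+, e:0, f:-; rest ⊤}

Merge at B3: IN[B3] = OUT[B2] = {a: +, b: ⊤, c: ⊤, d: ⊤, e: -, f: +}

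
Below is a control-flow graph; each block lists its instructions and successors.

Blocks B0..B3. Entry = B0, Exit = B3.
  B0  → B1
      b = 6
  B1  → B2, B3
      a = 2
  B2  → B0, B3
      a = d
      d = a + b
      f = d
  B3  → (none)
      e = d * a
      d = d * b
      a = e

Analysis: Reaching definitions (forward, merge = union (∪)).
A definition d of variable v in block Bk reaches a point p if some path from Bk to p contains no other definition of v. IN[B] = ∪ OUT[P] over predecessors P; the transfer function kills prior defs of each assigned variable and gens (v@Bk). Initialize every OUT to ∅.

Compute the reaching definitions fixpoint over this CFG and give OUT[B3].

Converged values:
  B0:   IN={a@B2, b@B0, d@B2, f@B2}   OUT={a@B2, b@B0, d@B2, f@B2}
  B1:   IN={a@B2, b@B0, d@B2, f@B2}   OUT={a@B1, b@B0, d@B2, f@B2}
  B2:   IN={a@B1, b@B0, d@B2, f@B2}   OUT={a@B2, b@B0, d@B2, f@B2}
  B3:   IN={a@B1, a@B2, b@B0, d@B2, f@B2}   OUT={a@B3, b@B0, d@B3, e@B3, f@B2}

Merge at B3: IN[B3] = OUT[B1] ⊔ OUT[B2] = {a@B1, a@B2, b@B0, d@B2, f@B2}
Applying B3's transfer function to that IN value gives OUT[B3] (row B3 above).

Answer: {a@B3, b@B0, d@B3, e@B3, f@B2}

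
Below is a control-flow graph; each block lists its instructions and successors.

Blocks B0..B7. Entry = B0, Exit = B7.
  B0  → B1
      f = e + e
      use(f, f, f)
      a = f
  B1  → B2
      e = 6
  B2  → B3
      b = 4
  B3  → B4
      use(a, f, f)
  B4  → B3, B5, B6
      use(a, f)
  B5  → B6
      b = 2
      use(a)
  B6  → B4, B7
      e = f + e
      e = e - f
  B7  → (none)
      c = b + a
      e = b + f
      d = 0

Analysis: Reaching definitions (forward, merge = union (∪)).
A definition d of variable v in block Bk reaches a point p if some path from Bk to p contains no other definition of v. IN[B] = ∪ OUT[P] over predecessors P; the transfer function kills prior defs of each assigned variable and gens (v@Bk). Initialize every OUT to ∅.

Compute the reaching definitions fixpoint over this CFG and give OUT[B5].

Fixpoint table:
  B0:   IN={}   OUT={a@B0, f@B0}
  B1:   IN={a@B0, f@B0}   OUT={a@B0, e@B1, f@B0}
  B2:   IN={a@B0, e@B1, f@B0}   OUT={a@B0, b@B2, e@B1, f@B0}
  B3:   IN={a@B0, b@B2, b@B5, e@B1, e@B6, f@B0}   OUT={a@B0, b@B2, b@B5, e@B1, e@B6, f@B0}
  B4:   IN={a@B0, b@B2, b@B5, e@B1, e@B6, f@B0}   OUT={a@B0, b@B2, b@B5, e@B1, e@B6, f@B0}
  B5:   IN={a@B0, b@B2, b@B5, e@B1, e@B6, f@B0}   OUT={a@B0, b@B5, e@B1, e@B6, f@B0}
  B6:   IN={a@B0, b@B2, b@B5, e@B1, e@B6, f@B0}   OUT={a@B0, b@B2, b@B5, e@B6, f@B0}
  B7:   IN={a@B0, b@B2, b@B5, e@B6, f@B0}   OUT={a@B0, b@B2, b@B5, c@B7, d@B7, e@B7, f@B0}

Merge at B5: IN[B5] = OUT[B4] = {a@B0, b@B2, b@B5, e@B1, e@B6, f@B0}
Applying B5's transfer function to that IN value gives OUT[B5] (row B5 above).

Answer: {a@B0, b@B5, e@B1, e@B6, f@B0}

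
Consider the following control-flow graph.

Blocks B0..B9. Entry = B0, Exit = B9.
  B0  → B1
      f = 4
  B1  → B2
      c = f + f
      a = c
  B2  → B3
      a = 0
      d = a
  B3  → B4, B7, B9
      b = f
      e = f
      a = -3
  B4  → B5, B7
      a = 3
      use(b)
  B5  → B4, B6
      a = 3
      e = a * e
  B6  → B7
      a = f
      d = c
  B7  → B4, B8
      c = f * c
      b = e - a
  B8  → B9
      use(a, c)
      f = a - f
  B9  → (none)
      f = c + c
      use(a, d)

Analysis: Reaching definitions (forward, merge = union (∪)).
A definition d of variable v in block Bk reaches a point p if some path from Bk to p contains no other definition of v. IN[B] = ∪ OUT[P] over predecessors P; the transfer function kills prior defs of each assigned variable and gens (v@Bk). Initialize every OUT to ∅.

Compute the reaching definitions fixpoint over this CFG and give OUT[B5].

Answer: {a@B5, b@B3, b@B7, c@B1, c@B7, d@B2, d@B6, e@B5, f@B0}

Derivation:
Per-block solution:
  B0:  IN={}  OUT={f@B0}
  B1:  IN={f@B0}  OUT={a@B1, c@B1, f@B0}
  B2:  IN={a@B1, c@B1, f@B0}  OUT={a@B2, c@B1, d@B2, f@B0}
  B3:  IN={a@B2, c@B1, d@B2, f@B0}  OUT={a@B3, b@B3, c@B1, d@B2, e@B3, f@B0}
  B4:  IN={a@B3, a@B4, a@B5, a@B6, b@B3, b@B7, c@B1, c@B7, d@B2, d@B6, e@B3, e@B5, f@B0}  OUT={a@B4, b@B3, b@B7, c@B1, c@B7, d@B2, d@B6, e@B3, e@B5, f@B0}
  B5:  IN={a@B4, b@B3, b@B7, c@B1, c@B7, d@B2, d@B6, e@B3, e@B5, f@B0}  OUT={a@B5, b@B3, b@B7, c@B1, c@B7, d@B2, d@B6, e@B5, f@B0}
  B6:  IN={a@B5, b@B3, b@B7, c@B1, c@B7, d@B2, d@B6, e@B5, f@B0}  OUT={a@B6, b@B3, b@B7, c@B1, c@B7, d@B6, e@B5, f@B0}
  B7:  IN={a@B3, a@B4, a@B6, b@B3, b@B7, c@B1, c@B7, d@B2, d@B6, e@B3, e@B5, f@B0}  OUT={a@B3, a@B4, a@B6, b@B7, c@B7, d@B2, d@B6, e@B3, e@B5, f@B0}
  B8:  IN={a@B3, a@B4, a@B6, b@B7, c@B7, d@B2, d@B6, e@B3, e@B5, f@B0}  OUT={a@B3, a@B4, a@B6, b@B7, c@B7, d@B2, d@B6, e@B3, e@B5, f@B8}
  B9:  IN={a@B3, a@B4, a@B6, b@B3, b@B7, c@B1, c@B7, d@B2, d@B6, e@B3, e@B5, f@B0, f@B8}  OUT={a@B3, a@B4, a@B6, b@B3, b@B7, c@B1, c@B7, d@B2, d@B6, e@B3, e@B5, f@B9}

Merge at B5: IN[B5] = OUT[B4] = {a@B4, b@B3, b@B7, c@B1, c@B7, d@B2, d@B6, e@B3, e@B5, f@B0}
Applying B5's transfer function to that IN value gives OUT[B5] (row B5 above).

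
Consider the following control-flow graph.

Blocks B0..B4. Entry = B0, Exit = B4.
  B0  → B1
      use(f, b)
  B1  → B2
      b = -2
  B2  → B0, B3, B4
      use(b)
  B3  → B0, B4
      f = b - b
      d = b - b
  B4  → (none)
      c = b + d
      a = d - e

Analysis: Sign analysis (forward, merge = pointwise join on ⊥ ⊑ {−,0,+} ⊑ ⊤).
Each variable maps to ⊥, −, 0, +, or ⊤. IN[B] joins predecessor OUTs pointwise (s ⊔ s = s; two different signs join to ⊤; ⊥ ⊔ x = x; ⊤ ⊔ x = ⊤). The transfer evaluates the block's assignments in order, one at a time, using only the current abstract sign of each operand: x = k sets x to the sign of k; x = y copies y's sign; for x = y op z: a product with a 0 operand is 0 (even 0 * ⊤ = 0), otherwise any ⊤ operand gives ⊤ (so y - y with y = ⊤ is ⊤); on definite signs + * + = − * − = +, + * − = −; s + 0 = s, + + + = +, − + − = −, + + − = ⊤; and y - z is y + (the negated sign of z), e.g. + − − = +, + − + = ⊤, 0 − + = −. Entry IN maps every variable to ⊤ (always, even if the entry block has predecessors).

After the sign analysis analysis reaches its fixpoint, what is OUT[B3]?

Answer: {a: ⊤, b: -, c: ⊤, d: ⊤, e: ⊤, f: ⊤}

Derivation:
Per-block solution:
  B0: | IN=(all ⊤) | OUT=(all ⊤)
  B1: | IN=(all ⊤) | OUT={b:-; rest ⊤}
  B2: | IN={b:-; rest ⊤} | OUT={b:-; rest ⊤}
  B3: | IN={b:-; rest ⊤} | OUT={b:-; rest ⊤}
  B4: | IN={b:-; rest ⊤} | OUT={b:-; rest ⊤}

Merge at B3: IN[B3] = OUT[B2] = {a: ⊤, b: -, c: ⊤, d: ⊤, e: ⊤, f: ⊤}
Applying B3's transfer function to that IN value gives OUT[B3] (row B3 above).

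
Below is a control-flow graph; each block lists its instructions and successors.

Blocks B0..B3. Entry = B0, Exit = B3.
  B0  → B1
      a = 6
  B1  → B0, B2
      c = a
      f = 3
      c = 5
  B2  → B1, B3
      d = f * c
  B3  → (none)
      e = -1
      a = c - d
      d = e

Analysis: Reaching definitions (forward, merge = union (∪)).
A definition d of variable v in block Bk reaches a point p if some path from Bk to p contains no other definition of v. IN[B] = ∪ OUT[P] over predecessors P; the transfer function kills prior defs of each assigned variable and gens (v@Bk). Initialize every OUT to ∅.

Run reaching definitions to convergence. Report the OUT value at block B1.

Answer: {a@B0, c@B1, d@B2, f@B1}

Trace:
Fixpoint table:
  B0:   IN={a@B0, c@B1, d@B2, f@B1}   OUT={a@B0, c@B1, d@B2, f@B1}
  B1:   IN={a@B0, c@B1, d@B2, f@B1}   OUT={a@B0, c@B1, d@B2, f@B1}
  B2:   IN={a@B0, c@B1, d@B2, f@B1}   OUT={a@B0, c@B1, d@B2, f@B1}
  B3:   IN={a@B0, c@B1, d@B2, f@B1}   OUT={a@B3, c@B1, d@B3, e@B3, f@B1}

Merge at B1: IN[B1] = OUT[B0] ⊔ OUT[B2] = {a@B0, c@B1, d@B2, f@B1}
Applying B1's transfer function to that IN value gives OUT[B1] (row B1 above).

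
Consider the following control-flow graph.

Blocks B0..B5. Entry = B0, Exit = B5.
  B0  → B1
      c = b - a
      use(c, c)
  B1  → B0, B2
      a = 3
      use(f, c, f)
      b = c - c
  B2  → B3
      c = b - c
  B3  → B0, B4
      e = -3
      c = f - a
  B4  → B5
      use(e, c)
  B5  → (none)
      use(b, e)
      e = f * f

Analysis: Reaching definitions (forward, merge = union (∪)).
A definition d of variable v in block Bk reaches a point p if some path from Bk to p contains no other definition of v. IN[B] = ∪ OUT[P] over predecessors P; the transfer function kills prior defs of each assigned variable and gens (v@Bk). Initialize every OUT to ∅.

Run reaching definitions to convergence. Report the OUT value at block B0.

Answer: {a@B1, b@B1, c@B0, e@B3}

Working:
Per-block solution:
  B0: | IN={a@B1, b@B1, c@B0, c@B3, e@B3} | OUT={a@B1, b@B1, c@B0, e@B3}
  B1: | IN={a@B1, b@B1, c@B0, e@B3} | OUT={a@B1, b@B1, c@B0, e@B3}
  B2: | IN={a@B1, b@B1, c@B0, e@B3} | OUT={a@B1, b@B1, c@B2, e@B3}
  B3: | IN={a@B1, b@B1, c@B2, e@B3} | OUT={a@B1, b@B1, c@B3, e@B3}
  B4: | IN={a@B1, b@B1, c@B3, e@B3} | OUT={a@B1, b@B1, c@B3, e@B3}
  B5: | IN={a@B1, b@B1, c@B3, e@B3} | OUT={a@B1, b@B1, c@B3, e@B5}

Merge at B0 (entry node, so the boundary value {} is joined with the incoming edge(s)): IN[B0] = {} ⊔ OUT[B1] ⊔ OUT[B3] = {a@B1, b@B1, c@B0, c@B3, e@B3}
Applying B0's transfer function to that IN value gives OUT[B0] (row B0 above).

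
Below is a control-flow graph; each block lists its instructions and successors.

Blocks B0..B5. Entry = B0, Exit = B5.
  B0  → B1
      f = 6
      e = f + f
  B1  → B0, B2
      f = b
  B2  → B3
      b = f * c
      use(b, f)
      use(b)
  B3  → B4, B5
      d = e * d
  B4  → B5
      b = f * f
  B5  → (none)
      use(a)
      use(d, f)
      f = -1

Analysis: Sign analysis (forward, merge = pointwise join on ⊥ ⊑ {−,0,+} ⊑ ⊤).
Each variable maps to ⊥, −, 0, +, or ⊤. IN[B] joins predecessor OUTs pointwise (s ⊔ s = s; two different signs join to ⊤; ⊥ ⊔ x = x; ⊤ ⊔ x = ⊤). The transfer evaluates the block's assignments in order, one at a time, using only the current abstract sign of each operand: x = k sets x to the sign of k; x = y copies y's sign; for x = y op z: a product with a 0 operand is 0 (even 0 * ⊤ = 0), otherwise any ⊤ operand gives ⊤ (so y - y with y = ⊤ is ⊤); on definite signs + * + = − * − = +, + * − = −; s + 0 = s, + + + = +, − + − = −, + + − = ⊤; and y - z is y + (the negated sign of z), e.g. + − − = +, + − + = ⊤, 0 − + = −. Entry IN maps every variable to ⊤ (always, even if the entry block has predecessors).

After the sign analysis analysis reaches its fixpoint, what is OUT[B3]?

Answer: {a: ⊤, b: ⊤, c: ⊤, d: ⊤, e: +, f: ⊤}

Working:
Per-block solution:
  B0:   IN=(all ⊤)   OUT={e:+, f:+; rest ⊤}
  B1:   IN={e:+, f:+; rest ⊤}   OUT={e:+; rest ⊤}
  B2:   IN={e:+; rest ⊤}   OUT={e:+; rest ⊤}
  B3:   IN={e:+; rest ⊤}   OUT={e:+; rest ⊤}
  B4:   IN={e:+; rest ⊤}   OUT={e:+; rest ⊤}
  B5:   IN={e:+; rest ⊤}   OUT={e:+, f:-; rest ⊤}

Merge at B3: IN[B3] = OUT[B2] = {a: ⊤, b: ⊤, c: ⊤, d: ⊤, e: +, f: ⊤}
Applying B3's transfer function to that IN value gives OUT[B3] (row B3 above).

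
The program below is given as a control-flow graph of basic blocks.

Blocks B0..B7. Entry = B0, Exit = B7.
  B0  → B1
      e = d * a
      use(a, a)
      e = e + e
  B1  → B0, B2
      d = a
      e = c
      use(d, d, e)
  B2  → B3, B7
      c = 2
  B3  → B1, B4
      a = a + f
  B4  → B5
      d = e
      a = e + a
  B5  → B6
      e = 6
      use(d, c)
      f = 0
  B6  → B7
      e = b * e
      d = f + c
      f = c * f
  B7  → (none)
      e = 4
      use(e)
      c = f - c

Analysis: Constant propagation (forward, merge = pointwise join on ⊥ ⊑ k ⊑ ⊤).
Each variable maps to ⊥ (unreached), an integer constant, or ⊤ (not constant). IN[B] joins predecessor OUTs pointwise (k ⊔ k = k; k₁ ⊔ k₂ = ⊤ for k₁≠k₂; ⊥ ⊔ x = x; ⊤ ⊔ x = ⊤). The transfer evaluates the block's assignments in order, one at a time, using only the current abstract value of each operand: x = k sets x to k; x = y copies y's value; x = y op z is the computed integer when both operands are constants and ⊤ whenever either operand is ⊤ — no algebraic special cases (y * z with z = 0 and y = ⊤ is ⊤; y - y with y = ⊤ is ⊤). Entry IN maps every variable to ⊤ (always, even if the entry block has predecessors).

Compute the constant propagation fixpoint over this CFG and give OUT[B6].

Answer: {a: ⊤, b: ⊤, c: 2, d: 2, e: ⊤, f: 0}

Derivation:
Per-block solution:
  B0: | IN=(all ⊤) | OUT=(all ⊤)
  B1: | IN=(all ⊤) | OUT=(all ⊤)
  B2: | IN=(all ⊤) | OUT={c:2; rest ⊤}
  B3: | IN={c:2; rest ⊤} | OUT={c:2; rest ⊤}
  B4: | IN={c:2; rest ⊤} | OUT={c:2; rest ⊤}
  B5: | IN={c:2; rest ⊤} | OUT={c:2, e:6, f:0; rest ⊤}
  B6: | IN={c:2, e:6, f:0; rest ⊤} | OUT={c:2, d:2, f:0; rest ⊤}
  B7: | IN={c:2; rest ⊤} | OUT={e:4; rest ⊤}

Merge at B6: IN[B6] = OUT[B5] = {a: ⊤, b: ⊤, c: 2, d: ⊤, e: 6, f: 0}
Applying B6's transfer function to that IN value gives OUT[B6] (row B6 above).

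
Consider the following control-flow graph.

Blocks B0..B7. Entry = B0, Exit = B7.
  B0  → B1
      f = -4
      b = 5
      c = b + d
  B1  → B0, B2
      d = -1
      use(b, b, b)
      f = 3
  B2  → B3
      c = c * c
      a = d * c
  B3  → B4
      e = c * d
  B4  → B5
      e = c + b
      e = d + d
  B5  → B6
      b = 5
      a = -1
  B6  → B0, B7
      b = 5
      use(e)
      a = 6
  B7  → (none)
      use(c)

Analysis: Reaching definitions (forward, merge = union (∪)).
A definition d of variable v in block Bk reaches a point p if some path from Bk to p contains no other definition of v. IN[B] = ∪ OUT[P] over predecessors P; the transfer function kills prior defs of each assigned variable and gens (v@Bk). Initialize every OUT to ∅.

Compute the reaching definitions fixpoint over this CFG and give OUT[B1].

Fixpoint table:
  B0:   IN={a@B6, b@B0, b@B6, c@B0, c@B2, d@B1, e@B4, f@B1}   OUT={a@B6, b@B0, c@B0, d@B1, e@B4, f@B0}
  B1:   IN={a@B6, b@B0, c@B0, d@B1, e@B4, f@B0}   OUT={a@B6, b@B0, c@B0, d@B1, e@B4, f@B1}
  B2:   IN={a@B6, b@B0, c@B0, d@B1, e@B4, f@B1}   OUT={a@B2, b@B0, c@B2, d@B1, e@B4, f@B1}
  B3:   IN={a@B2, b@B0, c@B2, d@B1, e@B4, f@B1}   OUT={a@B2, b@B0, c@B2, d@B1, e@B3, f@B1}
  B4:   IN={a@B2, b@B0, c@B2, d@B1, e@B3, f@B1}   OUT={a@B2, b@B0, c@B2, d@B1, e@B4, f@B1}
  B5:   IN={a@B2, b@B0, c@B2, d@B1, e@B4, f@B1}   OUT={a@B5, b@B5, c@B2, d@B1, e@B4, f@B1}
  B6:   IN={a@B5, b@B5, c@B2, d@B1, e@B4, f@B1}   OUT={a@B6, b@B6, c@B2, d@B1, e@B4, f@B1}
  B7:   IN={a@B6, b@B6, c@B2, d@B1, e@B4, f@B1}   OUT={a@B6, b@B6, c@B2, d@B1, e@B4, f@B1}

Merge at B1: IN[B1] = OUT[B0] = {a@B6, b@B0, c@B0, d@B1, e@B4, f@B0}
Applying B1's transfer function to that IN value gives OUT[B1] (row B1 above).

Answer: {a@B6, b@B0, c@B0, d@B1, e@B4, f@B1}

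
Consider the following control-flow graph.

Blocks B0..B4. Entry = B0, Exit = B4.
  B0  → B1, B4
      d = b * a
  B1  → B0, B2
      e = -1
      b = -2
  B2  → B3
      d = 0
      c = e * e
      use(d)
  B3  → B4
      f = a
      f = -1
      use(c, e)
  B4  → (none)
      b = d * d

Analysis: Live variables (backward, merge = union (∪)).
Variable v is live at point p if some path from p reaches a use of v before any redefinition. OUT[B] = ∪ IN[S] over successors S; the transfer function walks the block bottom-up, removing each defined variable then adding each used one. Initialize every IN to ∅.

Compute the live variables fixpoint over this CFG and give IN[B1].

Per-block solution:
  B0: | IN={a, b} | OUT={a, d}
  B1: | IN={a} | OUT={a, b, e}
  B2: | IN={a, e} | OUT={a, c, d, e}
  B3: | IN={a, c, d, e} | OUT={d}
  B4: | IN={d} | OUT={}

Merge at B1: OUT[B1] = IN[B0] ⊔ IN[B2] = {a, b, e}
Applying B1's transfer function to that OUT value gives IN[B1] (row B1 above).

Answer: {a}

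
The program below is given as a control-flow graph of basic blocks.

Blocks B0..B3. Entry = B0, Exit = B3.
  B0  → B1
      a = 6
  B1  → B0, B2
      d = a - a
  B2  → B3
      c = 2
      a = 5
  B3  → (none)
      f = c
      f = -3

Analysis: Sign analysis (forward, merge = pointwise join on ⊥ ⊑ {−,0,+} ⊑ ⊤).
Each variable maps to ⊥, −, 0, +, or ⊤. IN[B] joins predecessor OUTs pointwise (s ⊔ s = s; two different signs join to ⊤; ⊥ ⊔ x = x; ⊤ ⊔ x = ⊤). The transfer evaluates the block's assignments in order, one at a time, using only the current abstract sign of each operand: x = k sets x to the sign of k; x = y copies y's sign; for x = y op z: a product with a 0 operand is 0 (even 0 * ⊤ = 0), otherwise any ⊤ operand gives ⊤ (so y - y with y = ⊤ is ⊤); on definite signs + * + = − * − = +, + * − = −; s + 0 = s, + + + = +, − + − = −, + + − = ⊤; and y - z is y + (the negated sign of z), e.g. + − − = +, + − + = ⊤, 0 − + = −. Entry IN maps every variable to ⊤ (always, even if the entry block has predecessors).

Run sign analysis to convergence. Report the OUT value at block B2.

Answer: {a: +, b: ⊤, c: +, d: ⊤, e: ⊤, f: ⊤}

Derivation:
Converged values:
  B0: | IN=(all ⊤) | OUT={a:+; rest ⊤}
  B1: | IN={a:+; rest ⊤} | OUT={a:+; rest ⊤}
  B2: | IN={a:+; rest ⊤} | OUT={a:+, c:+; rest ⊤}
  B3: | IN={a:+, c:+; rest ⊤} | OUT={a:+, c:+, f:-; rest ⊤}

Merge at B2: IN[B2] = OUT[B1] = {a: +, b: ⊤, c: ⊤, d: ⊤, e: ⊤, f: ⊤}
Applying B2's transfer function to that IN value gives OUT[B2] (row B2 above).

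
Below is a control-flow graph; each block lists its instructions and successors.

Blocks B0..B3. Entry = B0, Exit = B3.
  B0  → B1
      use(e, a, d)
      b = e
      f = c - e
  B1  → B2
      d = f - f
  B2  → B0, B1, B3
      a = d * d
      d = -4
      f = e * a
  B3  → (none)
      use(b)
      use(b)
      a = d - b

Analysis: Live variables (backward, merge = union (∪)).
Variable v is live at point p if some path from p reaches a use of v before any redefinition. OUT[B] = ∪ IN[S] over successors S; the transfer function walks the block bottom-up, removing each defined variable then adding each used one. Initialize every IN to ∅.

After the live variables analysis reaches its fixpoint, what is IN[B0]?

Converged values:
  B0:   IN={a, c, d, e}   OUT={b, c, e, f}
  B1:   IN={b, c, e, f}   OUT={b, c, d, e}
  B2:   IN={b, c, d, e}   OUT={a, b, c, d, e, f}
  B3:   IN={b, d}   OUT={}

Merge at B0: OUT[B0] = IN[B1] = {b, c, e, f}
Applying B0's transfer function to that OUT value gives IN[B0] (row B0 above).

Answer: {a, c, d, e}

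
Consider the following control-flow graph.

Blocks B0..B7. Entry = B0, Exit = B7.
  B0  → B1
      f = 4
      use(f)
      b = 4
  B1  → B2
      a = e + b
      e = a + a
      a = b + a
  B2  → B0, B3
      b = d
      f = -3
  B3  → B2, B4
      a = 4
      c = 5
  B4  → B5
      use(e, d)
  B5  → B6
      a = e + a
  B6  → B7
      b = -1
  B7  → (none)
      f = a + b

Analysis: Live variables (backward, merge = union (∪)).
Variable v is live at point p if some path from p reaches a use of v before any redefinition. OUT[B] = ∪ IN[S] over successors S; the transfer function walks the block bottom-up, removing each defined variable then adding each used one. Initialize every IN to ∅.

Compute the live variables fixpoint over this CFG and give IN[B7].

Fixpoint table:
  B0: | IN={d, e} | OUT={b, d, e}
  B1: | IN={b, d, e} | OUT={d, e}
  B2: | IN={d, e} | OUT={d, e}
  B3: | IN={d, e} | OUT={a, d, e}
  B4: | IN={a, d, e} | OUT={a, e}
  B5: | IN={a, e} | OUT={a}
  B6: | IN={a} | OUT={a, b}
  B7: | IN={a, b} | OUT={}

B7 is the boundary node: OUT[B7] = {}
Applying B7's transfer function to that OUT value gives IN[B7] (row B7 above).

Answer: {a, b}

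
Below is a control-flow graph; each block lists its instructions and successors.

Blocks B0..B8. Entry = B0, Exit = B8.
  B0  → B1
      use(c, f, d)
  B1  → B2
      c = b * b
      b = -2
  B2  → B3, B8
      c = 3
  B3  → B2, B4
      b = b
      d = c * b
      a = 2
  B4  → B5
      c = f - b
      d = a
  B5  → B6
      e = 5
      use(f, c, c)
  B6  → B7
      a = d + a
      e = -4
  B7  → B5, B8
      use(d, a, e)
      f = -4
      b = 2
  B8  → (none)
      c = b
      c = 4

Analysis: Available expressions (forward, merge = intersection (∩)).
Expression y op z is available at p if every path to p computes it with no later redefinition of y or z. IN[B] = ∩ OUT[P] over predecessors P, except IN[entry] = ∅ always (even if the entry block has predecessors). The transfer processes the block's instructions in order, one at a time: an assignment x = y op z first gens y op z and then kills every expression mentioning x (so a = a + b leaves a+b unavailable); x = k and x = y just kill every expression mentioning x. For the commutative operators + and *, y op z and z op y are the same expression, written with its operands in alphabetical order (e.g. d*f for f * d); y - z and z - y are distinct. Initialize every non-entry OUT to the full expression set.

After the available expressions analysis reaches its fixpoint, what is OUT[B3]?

Answer: {b*c}

Working:
Fixpoint table:
  B0:   IN={}   OUT={}
  B1:   IN={}   OUT={}
  B2:   IN={}   OUT={}
  B3:   IN={}   OUT={b*c}
  B4:   IN={b*c}   OUT={f-b}
  B5:   IN={}   OUT={}
  B6:   IN={}   OUT={}
  B7:   IN={}   OUT={}
  B8:   IN={}   OUT={}

Merge at B3: IN[B3] = OUT[B2] = {}
Applying B3's transfer function to that IN value gives OUT[B3] (row B3 above).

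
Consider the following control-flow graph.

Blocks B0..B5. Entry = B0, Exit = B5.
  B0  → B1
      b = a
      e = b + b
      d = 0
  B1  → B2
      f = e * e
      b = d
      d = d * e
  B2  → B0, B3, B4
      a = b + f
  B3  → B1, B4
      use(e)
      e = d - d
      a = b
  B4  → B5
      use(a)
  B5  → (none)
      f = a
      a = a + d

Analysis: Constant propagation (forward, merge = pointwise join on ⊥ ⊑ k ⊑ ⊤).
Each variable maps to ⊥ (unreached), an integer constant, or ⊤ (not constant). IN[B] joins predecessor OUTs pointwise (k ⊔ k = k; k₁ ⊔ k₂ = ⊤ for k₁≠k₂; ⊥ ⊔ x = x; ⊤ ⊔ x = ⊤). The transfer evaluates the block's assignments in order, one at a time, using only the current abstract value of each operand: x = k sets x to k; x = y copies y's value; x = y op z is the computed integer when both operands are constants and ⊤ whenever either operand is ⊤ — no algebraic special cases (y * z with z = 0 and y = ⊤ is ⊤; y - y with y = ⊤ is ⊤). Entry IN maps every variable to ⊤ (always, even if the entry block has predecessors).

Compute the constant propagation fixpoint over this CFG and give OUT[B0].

Answer: {a: ⊤, b: ⊤, c: ⊤, d: 0, e: ⊤, f: ⊤}

Derivation:
Per-block solution:
  B0:   IN=(all ⊤)   OUT={d:0; rest ⊤}
  B1:   IN=(all ⊤)   OUT=(all ⊤)
  B2:   IN=(all ⊤)   OUT=(all ⊤)
  B3:   IN=(all ⊤)   OUT=(all ⊤)
  B4:   IN=(all ⊤)   OUT=(all ⊤)
  B5:   IN=(all ⊤)   OUT=(all ⊤)

Merge at B0 (entry node, so the boundary value (all ⊤) is joined with the incoming edge(s)): IN[B0] = (all ⊤) ⊔ OUT[B2] = {a: ⊤, b: ⊤, c: ⊤, d: ⊤, e: ⊤, f: ⊤}
Applying B0's transfer function to that IN value gives OUT[B0] (row B0 above).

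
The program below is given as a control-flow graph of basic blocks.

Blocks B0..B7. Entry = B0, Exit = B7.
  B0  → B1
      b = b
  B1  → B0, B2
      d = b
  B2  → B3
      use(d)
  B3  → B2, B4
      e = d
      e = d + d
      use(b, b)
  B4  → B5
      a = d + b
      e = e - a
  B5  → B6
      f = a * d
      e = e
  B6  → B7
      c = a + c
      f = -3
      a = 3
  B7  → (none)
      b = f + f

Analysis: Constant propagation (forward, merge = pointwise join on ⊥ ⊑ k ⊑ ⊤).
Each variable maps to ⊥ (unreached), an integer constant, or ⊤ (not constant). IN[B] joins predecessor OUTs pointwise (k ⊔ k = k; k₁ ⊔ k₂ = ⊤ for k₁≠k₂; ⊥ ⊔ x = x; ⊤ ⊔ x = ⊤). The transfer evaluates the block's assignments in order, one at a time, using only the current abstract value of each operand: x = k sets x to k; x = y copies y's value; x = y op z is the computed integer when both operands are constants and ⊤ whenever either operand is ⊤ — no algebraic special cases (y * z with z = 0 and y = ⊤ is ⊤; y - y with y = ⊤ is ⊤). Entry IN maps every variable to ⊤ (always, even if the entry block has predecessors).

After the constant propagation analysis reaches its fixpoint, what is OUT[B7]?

Answer: {a: 3, b: -6, c: ⊤, d: ⊤, e: ⊤, f: -3}

Working:
Per-block solution:
  B0: | IN=(all ⊤) | OUT=(all ⊤)
  B1: | IN=(all ⊤) | OUT=(all ⊤)
  B2: | IN=(all ⊤) | OUT=(all ⊤)
  B3: | IN=(all ⊤) | OUT=(all ⊤)
  B4: | IN=(all ⊤) | OUT=(all ⊤)
  B5: | IN=(all ⊤) | OUT=(all ⊤)
  B6: | IN=(all ⊤) | OUT={a:3, f:-3; rest ⊤}
  B7: | IN={a:3, f:-3; rest ⊤} | OUT={a:3, b:-6, f:-3; rest ⊤}

Merge at B7: IN[B7] = OUT[B6] = {a: 3, b: ⊤, c: ⊤, d: ⊤, e: ⊤, f: -3}
Applying B7's transfer function to that IN value gives OUT[B7] (row B7 above).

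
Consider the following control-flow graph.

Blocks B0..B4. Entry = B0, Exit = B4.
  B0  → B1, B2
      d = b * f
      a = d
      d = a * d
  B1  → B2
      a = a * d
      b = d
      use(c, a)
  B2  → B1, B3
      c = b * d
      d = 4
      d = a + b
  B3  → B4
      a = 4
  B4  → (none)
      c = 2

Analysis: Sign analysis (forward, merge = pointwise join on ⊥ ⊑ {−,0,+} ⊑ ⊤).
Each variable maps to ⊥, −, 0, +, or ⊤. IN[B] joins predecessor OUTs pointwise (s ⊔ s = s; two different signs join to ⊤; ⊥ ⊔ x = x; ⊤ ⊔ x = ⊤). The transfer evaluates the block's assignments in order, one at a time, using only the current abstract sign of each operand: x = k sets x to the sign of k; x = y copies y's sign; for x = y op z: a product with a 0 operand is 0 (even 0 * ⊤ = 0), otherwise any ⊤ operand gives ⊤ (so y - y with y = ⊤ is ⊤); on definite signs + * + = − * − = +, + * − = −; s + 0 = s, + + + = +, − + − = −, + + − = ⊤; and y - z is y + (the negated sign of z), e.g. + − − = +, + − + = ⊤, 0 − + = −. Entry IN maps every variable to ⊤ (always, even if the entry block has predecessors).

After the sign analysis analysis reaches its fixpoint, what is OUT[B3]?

Per-block solution:
  B0:   IN=(all ⊤)   OUT=(all ⊤)
  B1:   IN=(all ⊤)   OUT=(all ⊤)
  B2:   IN=(all ⊤)   OUT=(all ⊤)
  B3:   IN=(all ⊤)   OUT={a:+; rest ⊤}
  B4:   IN={a:+; rest ⊤}   OUT={a:+, c:+; rest ⊤}

Merge at B3: IN[B3] = OUT[B2] = {a: ⊤, b: ⊤, c: ⊤, d: ⊤, e: ⊤, f: ⊤}
Applying B3's transfer function to that IN value gives OUT[B3] (row B3 above).

Answer: {a: +, b: ⊤, c: ⊤, d: ⊤, e: ⊤, f: ⊤}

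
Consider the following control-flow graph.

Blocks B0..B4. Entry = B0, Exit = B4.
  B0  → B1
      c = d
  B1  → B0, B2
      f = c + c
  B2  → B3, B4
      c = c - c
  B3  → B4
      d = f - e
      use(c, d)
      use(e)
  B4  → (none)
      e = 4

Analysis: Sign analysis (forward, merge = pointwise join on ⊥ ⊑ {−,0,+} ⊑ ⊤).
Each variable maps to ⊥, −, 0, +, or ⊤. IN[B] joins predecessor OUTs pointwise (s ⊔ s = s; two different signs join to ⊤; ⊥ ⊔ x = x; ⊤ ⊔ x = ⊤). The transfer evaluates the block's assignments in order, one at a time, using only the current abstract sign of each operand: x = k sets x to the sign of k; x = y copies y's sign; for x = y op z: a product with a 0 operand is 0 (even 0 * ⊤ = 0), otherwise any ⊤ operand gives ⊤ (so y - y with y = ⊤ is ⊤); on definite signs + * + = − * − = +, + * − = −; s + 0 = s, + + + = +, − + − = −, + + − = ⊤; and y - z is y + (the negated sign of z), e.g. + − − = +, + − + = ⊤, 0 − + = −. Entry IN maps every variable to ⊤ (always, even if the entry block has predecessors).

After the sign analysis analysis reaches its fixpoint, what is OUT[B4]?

Answer: {a: ⊤, b: ⊤, c: ⊤, d: ⊤, e: +, f: ⊤}

Trace:
Fixpoint table:
  B0:  IN=(all ⊤)  OUT=(all ⊤)
  B1:  IN=(all ⊤)  OUT=(all ⊤)
  B2:  IN=(all ⊤)  OUT=(all ⊤)
  B3:  IN=(all ⊤)  OUT=(all ⊤)
  B4:  IN=(all ⊤)  OUT={e:+; rest ⊤}

Merge at B4: IN[B4] = OUT[B2] ⊔ OUT[B3] = {a: ⊤, b: ⊤, c: ⊤, d: ⊤, e: ⊤, f: ⊤}
Applying B4's transfer function to that IN value gives OUT[B4] (row B4 above).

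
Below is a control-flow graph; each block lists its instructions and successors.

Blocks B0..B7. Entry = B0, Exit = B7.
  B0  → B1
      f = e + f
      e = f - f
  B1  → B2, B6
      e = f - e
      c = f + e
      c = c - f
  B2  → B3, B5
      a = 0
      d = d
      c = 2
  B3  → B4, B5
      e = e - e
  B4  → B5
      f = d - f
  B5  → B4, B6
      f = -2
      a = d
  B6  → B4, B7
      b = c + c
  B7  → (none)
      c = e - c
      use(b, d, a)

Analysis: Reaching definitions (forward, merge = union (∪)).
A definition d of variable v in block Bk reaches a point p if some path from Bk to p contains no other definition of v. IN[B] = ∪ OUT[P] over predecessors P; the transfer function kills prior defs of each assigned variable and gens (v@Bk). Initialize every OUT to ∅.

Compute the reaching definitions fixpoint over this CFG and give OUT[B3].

Fixpoint table:
  B0:  IN={}  OUT={e@B0, f@B0}
  B1:  IN={e@B0, f@B0}  OUT={c@B1, e@B1, f@B0}
  B2:  IN={c@B1, e@B1, f@B0}  OUT={a@B2, c@B2, d@B2, e@B1, f@B0}
  B3:  IN={a@B2, c@B2, d@B2, e@B1, f@B0}  OUT={a@B2, c@B2, d@B2, e@B3, f@B0}
  B4:  IN={a@B2, a@B5, b@B6, c@B1, c@B2, d@B2, e@B1, e@B3, f@B0, f@B5}  OUT={a@B2, a@B5, b@B6, c@B1, c@B2, d@B2, e@B1, e@B3, f@B4}
  B5:  IN={a@B2, a@B5, b@B6, c@B1, c@B2, d@B2, e@B1, e@B3, f@B0, f@B4}  OUT={a@B5, b@B6, c@B1, c@B2, d@B2, e@B1, e@B3, f@B5}
  B6:  IN={a@B5, b@B6, c@B1, c@B2, d@B2, e@B1, e@B3, f@B0, f@B5}  OUT={a@B5, b@B6, c@B1, c@B2, d@B2, e@B1, e@B3, f@B0, f@B5}
  B7:  IN={a@B5, b@B6, c@B1, c@B2, d@B2, e@B1, e@B3, f@B0, f@B5}  OUT={a@B5, b@B6, c@B7, d@B2, e@B1, e@B3, f@B0, f@B5}

Merge at B3: IN[B3] = OUT[B2] = {a@B2, c@B2, d@B2, e@B1, f@B0}
Applying B3's transfer function to that IN value gives OUT[B3] (row B3 above).

Answer: {a@B2, c@B2, d@B2, e@B3, f@B0}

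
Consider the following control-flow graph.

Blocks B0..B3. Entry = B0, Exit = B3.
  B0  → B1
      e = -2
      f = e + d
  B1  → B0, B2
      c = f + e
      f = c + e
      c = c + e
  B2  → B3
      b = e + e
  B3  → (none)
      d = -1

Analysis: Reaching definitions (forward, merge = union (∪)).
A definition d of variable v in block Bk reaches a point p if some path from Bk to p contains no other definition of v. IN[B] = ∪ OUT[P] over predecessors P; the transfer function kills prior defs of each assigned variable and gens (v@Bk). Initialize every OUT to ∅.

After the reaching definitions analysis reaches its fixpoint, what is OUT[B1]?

Answer: {c@B1, e@B0, f@B1}

Derivation:
Converged values:
  B0: | IN={c@B1, e@B0, f@B1} | OUT={c@B1, e@B0, f@B0}
  B1: | IN={c@B1, e@B0, f@B0} | OUT={c@B1, e@B0, f@B1}
  B2: | IN={c@B1, e@B0, f@B1} | OUT={b@B2, c@B1, e@B0, f@B1}
  B3: | IN={b@B2, c@B1, e@B0, f@B1} | OUT={b@B2, c@B1, d@B3, e@B0, f@B1}

Merge at B1: IN[B1] = OUT[B0] = {c@B1, e@B0, f@B0}
Applying B1's transfer function to that IN value gives OUT[B1] (row B1 above).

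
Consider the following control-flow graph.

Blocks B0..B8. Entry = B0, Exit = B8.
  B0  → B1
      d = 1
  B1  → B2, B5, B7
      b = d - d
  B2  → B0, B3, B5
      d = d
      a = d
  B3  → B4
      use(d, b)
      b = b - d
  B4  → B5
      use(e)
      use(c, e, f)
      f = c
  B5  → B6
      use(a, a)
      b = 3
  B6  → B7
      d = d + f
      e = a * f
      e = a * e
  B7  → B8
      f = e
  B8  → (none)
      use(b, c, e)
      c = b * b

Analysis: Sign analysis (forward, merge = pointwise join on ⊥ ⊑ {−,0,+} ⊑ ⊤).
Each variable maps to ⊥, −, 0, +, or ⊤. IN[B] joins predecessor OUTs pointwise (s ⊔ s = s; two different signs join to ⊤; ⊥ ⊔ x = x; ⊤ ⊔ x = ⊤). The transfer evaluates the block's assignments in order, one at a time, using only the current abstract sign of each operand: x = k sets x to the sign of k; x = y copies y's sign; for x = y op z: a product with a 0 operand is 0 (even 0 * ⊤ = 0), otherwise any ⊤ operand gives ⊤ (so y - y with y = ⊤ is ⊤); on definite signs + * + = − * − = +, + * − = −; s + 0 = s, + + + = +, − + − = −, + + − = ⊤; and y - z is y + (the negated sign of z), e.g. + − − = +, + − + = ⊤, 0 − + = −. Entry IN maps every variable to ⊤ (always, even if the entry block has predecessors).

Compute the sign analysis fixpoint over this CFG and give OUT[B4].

Fixpoint table:
  B0:   IN=(all ⊤)   OUT={d:+; rest ⊤}
  B1:   IN={d:+; rest ⊤}   OUT={d:+; rest ⊤}
  B2:   IN={d:+; rest ⊤}   OUT={a:+, d:+; rest ⊤}
  B3:   IN={a:+, d:+; rest ⊤}   OUT={a:+, d:+; rest ⊤}
  B4:   IN={a:+, d:+; rest ⊤}   OUT={a:+, d:+; rest ⊤}
  B5:   IN={d:+; rest ⊤}   OUT={b:+, d:+; rest ⊤}
  B6:   IN={b:+, d:+; rest ⊤}   OUT={b:+; rest ⊤}
  B7:   IN=(all ⊤)   OUT=(all ⊤)
  B8:   IN=(all ⊤)   OUT=(all ⊤)

Merge at B4: IN[B4] = OUT[B3] = {a: +, b: ⊤, c: ⊤, d: +, e: ⊤, f: ⊤}
Applying B4's transfer function to that IN value gives OUT[B4] (row B4 above).

Answer: {a: +, b: ⊤, c: ⊤, d: +, e: ⊤, f: ⊤}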